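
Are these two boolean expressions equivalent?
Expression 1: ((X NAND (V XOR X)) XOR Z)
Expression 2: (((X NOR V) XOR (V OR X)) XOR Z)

No. Counterexample: with Z=0, X=1, V=0, Expression 1 = 0 but Expression 2 = 1.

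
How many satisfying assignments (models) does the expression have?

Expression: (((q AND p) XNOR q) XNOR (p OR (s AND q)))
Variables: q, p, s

Satisfying assignments: (0,1,0), (0,1,1), (1,0,0), (1,1,0), (1,1,1)
Count: 5 out of 8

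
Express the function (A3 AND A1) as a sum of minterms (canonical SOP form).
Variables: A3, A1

Σm(3) = (A3 AND A1)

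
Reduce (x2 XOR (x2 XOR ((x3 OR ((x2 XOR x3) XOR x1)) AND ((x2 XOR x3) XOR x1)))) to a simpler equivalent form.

By XOR self-cancellation ((E XOR v) XOR v = E) then absorption (E AND (E OR v) = E):
= ((x2 XOR x3) XOR x1)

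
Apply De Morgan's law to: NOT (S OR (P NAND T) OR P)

NOT S AND NOT (P NAND T) AND NOT P
De Morgan's: NOT(OR of terms) = AND of negations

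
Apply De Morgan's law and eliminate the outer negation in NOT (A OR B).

NOT A AND NOT B
De Morgan's: NOT(OR of terms) = AND of negations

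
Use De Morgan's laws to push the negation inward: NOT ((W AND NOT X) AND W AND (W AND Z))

NOT (W AND NOT X) OR NOT W OR NOT (W AND Z)
De Morgan's: NOT(AND of terms) = OR of negations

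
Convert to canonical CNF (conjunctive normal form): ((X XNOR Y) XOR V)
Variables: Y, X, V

(Y OR X OR NOT V) AND (Y OR NOT X OR V) AND (NOT Y OR X OR V) AND (NOT Y OR NOT X OR NOT V)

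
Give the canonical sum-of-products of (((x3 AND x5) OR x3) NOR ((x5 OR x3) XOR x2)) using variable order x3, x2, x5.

Σm(0, 3) = (NOT x3 AND NOT x2 AND NOT x5) OR (NOT x3 AND x2 AND x5)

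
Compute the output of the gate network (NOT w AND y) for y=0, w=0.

Substituting: (NOT 0 AND 0)
= 0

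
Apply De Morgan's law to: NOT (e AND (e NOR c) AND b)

NOT e OR NOT (e NOR c) OR NOT b
De Morgan's: NOT(AND of terms) = OR of negations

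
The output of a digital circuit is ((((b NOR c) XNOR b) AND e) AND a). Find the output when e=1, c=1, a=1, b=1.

Substituting: ((((1 NOR 1) XNOR 1) AND 1) AND 1)
= 0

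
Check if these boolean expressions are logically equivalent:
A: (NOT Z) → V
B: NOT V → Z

Yes, Contrapositive is always equivalent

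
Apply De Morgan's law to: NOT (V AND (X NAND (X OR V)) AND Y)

NOT V OR NOT (X NAND (X OR V)) OR NOT Y
De Morgan's: NOT(AND of terms) = OR of negations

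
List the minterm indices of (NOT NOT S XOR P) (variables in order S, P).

Σm(1, 2) = (NOT S AND P) OR (S AND NOT P)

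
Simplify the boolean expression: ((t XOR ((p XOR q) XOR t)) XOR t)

By XOR self-cancellation ((E XOR v) XOR v = E):
= ((p XOR q) XOR t)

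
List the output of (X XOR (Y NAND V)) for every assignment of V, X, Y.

V | X | Y | Output
------------------
0 | 0 | 0 | 1
0 | 0 | 1 | 1
0 | 1 | 0 | 0
0 | 1 | 1 | 0
1 | 0 | 0 | 1
1 | 0 | 1 | 0
1 | 1 | 0 | 0
1 | 1 | 1 | 1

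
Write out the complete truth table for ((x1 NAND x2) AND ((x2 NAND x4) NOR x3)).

x1 | x2 | x3 | x4 | Output
--------------------------
0 | 0 | 0 | 0 | 0
0 | 0 | 0 | 1 | 0
0 | 0 | 1 | 0 | 0
0 | 0 | 1 | 1 | 0
0 | 1 | 0 | 0 | 0
0 | 1 | 0 | 1 | 1
0 | 1 | 1 | 0 | 0
0 | 1 | 1 | 1 | 0
1 | 0 | 0 | 0 | 0
1 | 0 | 0 | 1 | 0
1 | 0 | 1 | 0 | 0
1 | 0 | 1 | 1 | 0
1 | 1 | 0 | 0 | 0
1 | 1 | 0 | 1 | 0
1 | 1 | 1 | 0 | 0
1 | 1 | 1 | 1 | 0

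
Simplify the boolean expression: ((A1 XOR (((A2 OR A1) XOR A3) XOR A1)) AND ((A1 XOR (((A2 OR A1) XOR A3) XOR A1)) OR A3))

By absorption (E AND (E OR v) = E) then XOR self-cancellation ((E XOR v) XOR v = E):
= ((A2 OR A1) XOR A3)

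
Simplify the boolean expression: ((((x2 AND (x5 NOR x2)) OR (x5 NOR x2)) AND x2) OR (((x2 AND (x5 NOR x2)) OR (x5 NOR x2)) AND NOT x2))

By distribution ((E AND v) OR (E AND NOT v) = E) then absorption (E OR (E AND v) = E):
= (x5 NOR x2)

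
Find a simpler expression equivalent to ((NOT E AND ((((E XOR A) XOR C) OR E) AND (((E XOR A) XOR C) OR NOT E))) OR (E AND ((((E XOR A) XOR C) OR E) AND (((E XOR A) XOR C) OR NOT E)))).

By distribution ((E AND v) OR (E AND NOT v) = E) then distribution ((E OR v) AND (E OR NOT v) = E):
= ((E XOR A) XOR C)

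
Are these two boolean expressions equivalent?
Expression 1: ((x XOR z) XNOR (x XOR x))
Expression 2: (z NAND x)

No. Counterexample: with z=0, x=1, Expression 1 = 0 but Expression 2 = 1.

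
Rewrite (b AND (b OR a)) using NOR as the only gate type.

((b NOR b) NOR (((b NOR a) NOR (b NOR a)) NOR ((b NOR a) NOR (b NOR a))))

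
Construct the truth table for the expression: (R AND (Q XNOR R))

Q | R | Output
--------------
0 | 0 | 0
0 | 1 | 0
1 | 0 | 0
1 | 1 | 1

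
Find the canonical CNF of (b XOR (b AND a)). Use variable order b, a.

(b OR a) AND (b OR NOT a) AND (NOT b OR NOT a)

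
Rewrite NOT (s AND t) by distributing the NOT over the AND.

NOT s OR NOT t
De Morgan's: NOT(AND of terms) = OR of negations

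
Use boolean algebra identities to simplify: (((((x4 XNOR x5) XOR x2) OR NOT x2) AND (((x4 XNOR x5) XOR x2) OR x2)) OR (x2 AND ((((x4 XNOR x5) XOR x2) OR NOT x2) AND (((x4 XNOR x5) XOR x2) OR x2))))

By absorption (E OR (E AND v) = E) then distribution ((E OR v) AND (E OR NOT v) = E):
= ((x4 XNOR x5) XOR x2)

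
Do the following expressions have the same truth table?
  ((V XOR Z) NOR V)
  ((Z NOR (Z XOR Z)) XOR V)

No. Counterexample: with Z=1, V=1, Expression 1 = 0 but Expression 2 = 1.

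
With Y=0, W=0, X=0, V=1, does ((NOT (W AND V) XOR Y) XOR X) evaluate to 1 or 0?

Substituting: ((NOT (0 AND 1) XOR 0) XOR 0)
= 1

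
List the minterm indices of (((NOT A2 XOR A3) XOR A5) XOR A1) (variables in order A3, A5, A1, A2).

Σm(0, 3, 5, 6, 9, 10, 12, 15) = (NOT A3 AND NOT A5 AND NOT A1 AND NOT A2) OR (NOT A3 AND NOT A5 AND A1 AND A2) OR (NOT A3 AND A5 AND NOT A1 AND A2) OR (NOT A3 AND A5 AND A1 AND NOT A2) OR (A3 AND NOT A5 AND NOT A1 AND A2) OR (A3 AND NOT A5 AND A1 AND NOT A2) OR (A3 AND A5 AND NOT A1 AND NOT A2) OR (A3 AND A5 AND A1 AND A2)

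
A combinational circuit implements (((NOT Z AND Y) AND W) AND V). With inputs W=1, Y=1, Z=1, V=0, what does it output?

Substituting: (((NOT 1 AND 1) AND 1) AND 0)
= 0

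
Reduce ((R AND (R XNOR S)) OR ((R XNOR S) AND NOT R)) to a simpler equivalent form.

By distribution ((E AND v) OR (E AND NOT v) = E):
= (R XNOR S)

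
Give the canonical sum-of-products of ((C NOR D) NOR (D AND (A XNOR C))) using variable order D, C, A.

Σm(2, 3, 5, 6) = (NOT D AND C AND NOT A) OR (NOT D AND C AND A) OR (D AND NOT C AND A) OR (D AND C AND NOT A)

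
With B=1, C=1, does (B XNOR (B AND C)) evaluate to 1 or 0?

Substituting: (1 XNOR (1 AND 1))
= 1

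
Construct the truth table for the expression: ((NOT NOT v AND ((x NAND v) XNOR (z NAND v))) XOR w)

x | w | z | v | Output
----------------------
0 | 0 | 0 | 0 | 0
0 | 0 | 0 | 1 | 1
0 | 0 | 1 | 0 | 0
0 | 0 | 1 | 1 | 0
0 | 1 | 0 | 0 | 1
0 | 1 | 0 | 1 | 0
0 | 1 | 1 | 0 | 1
0 | 1 | 1 | 1 | 1
1 | 0 | 0 | 0 | 0
1 | 0 | 0 | 1 | 0
1 | 0 | 1 | 0 | 0
1 | 0 | 1 | 1 | 1
1 | 1 | 0 | 0 | 1
1 | 1 | 0 | 1 | 1
1 | 1 | 1 | 0 | 1
1 | 1 | 1 | 1 | 0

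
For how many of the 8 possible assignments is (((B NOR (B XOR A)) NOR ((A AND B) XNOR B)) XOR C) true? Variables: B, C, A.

Satisfying assignments: (0,1,0), (0,1,1), (1,0,0), (1,1,1)
Count: 4 out of 8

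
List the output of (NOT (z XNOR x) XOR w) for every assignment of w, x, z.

w | x | z | Output
------------------
0 | 0 | 0 | 0
0 | 0 | 1 | 1
0 | 1 | 0 | 1
0 | 1 | 1 | 0
1 | 0 | 0 | 1
1 | 0 | 1 | 0
1 | 1 | 0 | 0
1 | 1 | 1 | 1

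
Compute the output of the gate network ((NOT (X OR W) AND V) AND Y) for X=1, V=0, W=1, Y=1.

Substituting: ((NOT (1 OR 1) AND 0) AND 1)
= 0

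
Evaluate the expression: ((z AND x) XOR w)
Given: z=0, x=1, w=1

Substituting: ((0 AND 1) XOR 1)
= 1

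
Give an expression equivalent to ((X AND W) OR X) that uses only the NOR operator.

((((X NOR X) NOR (W NOR W)) NOR X) NOR (((X NOR X) NOR (W NOR W)) NOR X))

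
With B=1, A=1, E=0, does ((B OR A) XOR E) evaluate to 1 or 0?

Substituting: ((1 OR 1) XOR 0)
= 1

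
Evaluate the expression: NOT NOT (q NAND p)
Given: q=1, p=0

Substituting: NOT NOT (1 NAND 0)
= 1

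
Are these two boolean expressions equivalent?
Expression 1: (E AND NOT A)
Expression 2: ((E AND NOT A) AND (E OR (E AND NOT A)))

Yes, they are equivalent — the two output columns agree on all 4 assignments:
E | A | Expression 1 | Expression 2
-----------------------------------
0 | 0 | 0 | 0
0 | 1 | 0 | 0
1 | 0 | 1 | 1
1 | 1 | 0 | 0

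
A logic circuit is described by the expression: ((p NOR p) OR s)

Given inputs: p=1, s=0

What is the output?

Substituting: ((1 NOR 1) OR 0)
= 0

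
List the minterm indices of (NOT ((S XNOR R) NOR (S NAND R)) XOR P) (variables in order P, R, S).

Σm(0, 1, 2, 3) = (NOT P AND NOT R AND NOT S) OR (NOT P AND NOT R AND S) OR (NOT P AND R AND NOT S) OR (NOT P AND R AND S)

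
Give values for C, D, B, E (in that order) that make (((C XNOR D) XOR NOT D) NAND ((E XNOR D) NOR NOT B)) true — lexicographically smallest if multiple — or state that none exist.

C=0, D=0, B=0, E=0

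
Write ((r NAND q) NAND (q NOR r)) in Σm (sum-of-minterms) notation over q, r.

Σm(1, 2, 3) = (NOT q AND r) OR (q AND NOT r) OR (q AND r)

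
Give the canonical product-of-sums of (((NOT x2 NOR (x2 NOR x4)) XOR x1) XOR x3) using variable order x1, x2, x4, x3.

ΠM(0, 2, 5, 7, 9, 11, 12, 14) = (x1 OR x2 OR x4 OR x3) AND (x1 OR x2 OR NOT x4 OR x3) AND (x1 OR NOT x2 OR x4 OR NOT x3) AND (x1 OR NOT x2 OR NOT x4 OR NOT x3) AND (NOT x1 OR x2 OR x4 OR NOT x3) AND (NOT x1 OR x2 OR NOT x4 OR NOT x3) AND (NOT x1 OR NOT x2 OR x4 OR x3) AND (NOT x1 OR NOT x2 OR NOT x4 OR x3)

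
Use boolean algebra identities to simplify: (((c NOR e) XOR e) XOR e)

By XOR self-cancellation ((E XOR v) XOR v = E):
= (c NOR e)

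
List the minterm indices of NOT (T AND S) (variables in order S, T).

Σm(0, 1, 2) = (NOT S AND NOT T) OR (NOT S AND T) OR (S AND NOT T)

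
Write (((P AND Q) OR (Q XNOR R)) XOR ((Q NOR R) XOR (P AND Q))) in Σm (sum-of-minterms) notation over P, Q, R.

Σm(3) = (NOT P AND Q AND R)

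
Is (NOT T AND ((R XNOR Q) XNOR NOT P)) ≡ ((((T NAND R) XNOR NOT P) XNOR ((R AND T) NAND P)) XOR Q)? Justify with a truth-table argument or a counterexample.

No. Counterexample: with Q=0, R=0, T=1, P=0, Expression 1 = 0 but Expression 2 = 1.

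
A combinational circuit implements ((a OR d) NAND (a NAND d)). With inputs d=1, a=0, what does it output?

Substituting: ((0 OR 1) NAND (0 NAND 1))
= 0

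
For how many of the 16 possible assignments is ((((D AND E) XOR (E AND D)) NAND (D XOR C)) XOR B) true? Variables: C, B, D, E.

Satisfying assignments: (0,0,0,0), (0,0,0,1), (0,0,1,0), (0,0,1,1), (1,0,0,0), (1,0,0,1), (1,0,1,0), (1,0,1,1)
Count: 8 out of 16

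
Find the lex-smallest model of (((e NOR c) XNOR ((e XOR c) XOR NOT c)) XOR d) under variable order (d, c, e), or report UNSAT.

d=0, c=0, e=0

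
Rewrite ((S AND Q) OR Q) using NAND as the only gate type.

((((S NAND Q) NAND (S NAND Q)) NAND ((S NAND Q) NAND (S NAND Q))) NAND (Q NAND Q))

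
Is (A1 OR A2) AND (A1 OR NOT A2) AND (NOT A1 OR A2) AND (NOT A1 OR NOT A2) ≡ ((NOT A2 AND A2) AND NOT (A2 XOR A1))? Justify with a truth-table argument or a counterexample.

Yes, they are equivalent — the two output columns agree on all 4 assignments:
A1 | A2 | Expression 1 | Expression 2
-------------------------------------
0 | 0 | 0 | 0
0 | 1 | 0 | 0
1 | 0 | 0 | 0
1 | 1 | 0 | 0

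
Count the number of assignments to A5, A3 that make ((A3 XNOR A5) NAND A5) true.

Satisfying assignments: (0,0), (0,1), (1,0)
Count: 3 out of 4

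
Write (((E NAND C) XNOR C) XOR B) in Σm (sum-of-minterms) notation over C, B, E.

Σm(2, 3, 4, 7) = (NOT C AND B AND NOT E) OR (NOT C AND B AND E) OR (C AND NOT B AND NOT E) OR (C AND B AND E)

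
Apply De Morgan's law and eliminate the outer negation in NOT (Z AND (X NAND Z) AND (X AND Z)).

NOT Z OR NOT (X NAND Z) OR NOT (X AND Z)
De Morgan's: NOT(AND of terms) = OR of negations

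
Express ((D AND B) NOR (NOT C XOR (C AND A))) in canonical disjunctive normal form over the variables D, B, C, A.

(NOT D AND NOT B AND C AND NOT A) OR (NOT D AND B AND C AND NOT A) OR (D AND NOT B AND C AND NOT A)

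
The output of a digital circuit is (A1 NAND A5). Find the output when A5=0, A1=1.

Substituting: (1 NAND 0)
= 1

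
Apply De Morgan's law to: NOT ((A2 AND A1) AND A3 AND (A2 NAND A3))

NOT (A2 AND A1) OR NOT A3 OR NOT (A2 NAND A3)
De Morgan's: NOT(AND of terms) = OR of negations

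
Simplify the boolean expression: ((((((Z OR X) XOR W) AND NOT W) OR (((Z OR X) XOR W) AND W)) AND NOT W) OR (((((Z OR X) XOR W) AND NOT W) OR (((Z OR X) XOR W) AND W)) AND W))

By distribution ((E AND v) OR (E AND NOT v) = E) then distribution ((E AND v) OR (E AND NOT v) = E):
= ((Z OR X) XOR W)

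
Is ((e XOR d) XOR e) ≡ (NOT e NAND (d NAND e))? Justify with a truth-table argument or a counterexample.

No. Counterexample: with e=0, d=1, Expression 1 = 1 but Expression 2 = 0.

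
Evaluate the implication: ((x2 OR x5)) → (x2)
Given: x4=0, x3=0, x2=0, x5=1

Antecedent ((x2 OR x5)) = 1; consequent (x2) = 0.
1 → 0 = 0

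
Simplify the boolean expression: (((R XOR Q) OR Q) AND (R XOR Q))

By absorption (E AND (E OR v) = E):
= (R XOR Q)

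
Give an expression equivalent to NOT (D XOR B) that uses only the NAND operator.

(((D NAND (D NAND B)) NAND (B NAND (D NAND B))) NAND ((D NAND (D NAND B)) NAND (B NAND (D NAND B))))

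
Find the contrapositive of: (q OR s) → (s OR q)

Contrapositive: NOT (s OR q) → NOT (q OR s)
Note: A statement and its contrapositive are logically equivalent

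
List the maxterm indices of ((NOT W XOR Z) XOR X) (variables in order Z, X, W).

ΠM(1, 2, 4, 7) = (Z OR X OR NOT W) AND (Z OR NOT X OR W) AND (NOT Z OR X OR W) AND (NOT Z OR NOT X OR NOT W)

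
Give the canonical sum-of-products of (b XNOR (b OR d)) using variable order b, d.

Σm(0, 2, 3) = (NOT b AND NOT d) OR (b AND NOT d) OR (b AND d)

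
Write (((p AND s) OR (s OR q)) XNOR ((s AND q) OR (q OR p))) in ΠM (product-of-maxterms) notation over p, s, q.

ΠM(2, 4) = (p OR NOT s OR q) AND (NOT p OR s OR q)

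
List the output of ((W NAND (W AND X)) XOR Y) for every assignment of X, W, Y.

X | W | Y | Output
------------------
0 | 0 | 0 | 1
0 | 0 | 1 | 0
0 | 1 | 0 | 1
0 | 1 | 1 | 0
1 | 0 | 0 | 1
1 | 0 | 1 | 0
1 | 1 | 0 | 0
1 | 1 | 1 | 1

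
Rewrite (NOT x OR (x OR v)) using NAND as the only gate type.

(((x NAND x) NAND (x NAND x)) NAND (((x NAND x) NAND (v NAND v)) NAND ((x NAND x) NAND (v NAND v))))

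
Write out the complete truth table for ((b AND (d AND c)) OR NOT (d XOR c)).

b | c | d | Output
------------------
0 | 0 | 0 | 1
0 | 0 | 1 | 0
0 | 1 | 0 | 0
0 | 1 | 1 | 1
1 | 0 | 0 | 1
1 | 0 | 1 | 0
1 | 1 | 0 | 0
1 | 1 | 1 | 1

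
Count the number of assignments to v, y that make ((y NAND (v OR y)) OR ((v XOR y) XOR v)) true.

Satisfying assignments: (0,0), (0,1), (1,0), (1,1)
Count: 4 out of 4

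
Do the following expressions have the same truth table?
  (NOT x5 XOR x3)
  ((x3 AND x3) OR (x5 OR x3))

No. Counterexample: with x3=0, x5=0, Expression 1 = 1 but Expression 2 = 0.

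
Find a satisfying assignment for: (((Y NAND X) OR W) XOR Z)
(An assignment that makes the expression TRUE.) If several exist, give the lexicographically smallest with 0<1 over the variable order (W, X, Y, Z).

W=0, X=0, Y=0, Z=0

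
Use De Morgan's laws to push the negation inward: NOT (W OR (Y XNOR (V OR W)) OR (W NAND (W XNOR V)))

NOT W AND NOT (Y XNOR (V OR W)) AND NOT (W NAND (W XNOR V))
De Morgan's: NOT(OR of terms) = AND of negations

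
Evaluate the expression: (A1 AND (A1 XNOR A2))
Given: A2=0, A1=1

Substituting: (1 AND (1 XNOR 0))
= 0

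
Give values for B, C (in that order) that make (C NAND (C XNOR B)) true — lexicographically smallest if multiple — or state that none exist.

B=0, C=0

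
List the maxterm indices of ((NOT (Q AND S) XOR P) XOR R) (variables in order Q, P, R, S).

ΠM(2, 3, 4, 5, 9, 10, 12, 15) = (Q OR P OR NOT R OR S) AND (Q OR P OR NOT R OR NOT S) AND (Q OR NOT P OR R OR S) AND (Q OR NOT P OR R OR NOT S) AND (NOT Q OR P OR R OR NOT S) AND (NOT Q OR P OR NOT R OR S) AND (NOT Q OR NOT P OR R OR S) AND (NOT Q OR NOT P OR NOT R OR NOT S)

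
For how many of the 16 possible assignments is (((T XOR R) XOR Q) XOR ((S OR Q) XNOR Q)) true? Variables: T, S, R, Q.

Satisfying assignments: (0,0,0,0), (0,0,1,1), (0,1,1,0), (0,1,1,1), (1,0,0,1), (1,0,1,0), (1,1,0,0), (1,1,0,1)
Count: 8 out of 16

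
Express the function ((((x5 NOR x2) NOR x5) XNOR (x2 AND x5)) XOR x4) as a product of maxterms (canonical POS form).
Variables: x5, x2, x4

ΠM(1, 2, 5, 6) = (x5 OR x2 OR NOT x4) AND (x5 OR NOT x2 OR x4) AND (NOT x5 OR x2 OR NOT x4) AND (NOT x5 OR NOT x2 OR x4)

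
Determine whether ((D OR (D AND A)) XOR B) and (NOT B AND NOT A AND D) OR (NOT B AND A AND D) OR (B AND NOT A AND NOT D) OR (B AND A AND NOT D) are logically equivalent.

Yes, they are equivalent — the two output columns agree on all 8 assignments:
B | A | D | Expression 1 | Expression 2
---------------------------------------
0 | 0 | 0 | 0 | 0
0 | 0 | 1 | 1 | 1
0 | 1 | 0 | 0 | 0
0 | 1 | 1 | 1 | 1
1 | 0 | 0 | 1 | 1
1 | 0 | 1 | 0 | 0
1 | 1 | 0 | 1 | 1
1 | 1 | 1 | 0 | 0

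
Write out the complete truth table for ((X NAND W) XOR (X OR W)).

W | X | Output
--------------
0 | 0 | 1
0 | 1 | 0
1 | 0 | 0
1 | 1 | 1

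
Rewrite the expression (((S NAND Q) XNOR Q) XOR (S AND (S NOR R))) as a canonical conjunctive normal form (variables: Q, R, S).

(Q OR R OR S) AND (Q OR R OR NOT S) AND (Q OR NOT R OR S) AND (Q OR NOT R OR NOT S) AND (NOT Q OR R OR NOT S) AND (NOT Q OR NOT R OR NOT S)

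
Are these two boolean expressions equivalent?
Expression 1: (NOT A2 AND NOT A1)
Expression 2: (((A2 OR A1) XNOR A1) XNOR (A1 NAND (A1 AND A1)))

Yes, they are equivalent — the two output columns agree on all 4 assignments:
A2 | A1 | Expression 1 | Expression 2
-------------------------------------
0 | 0 | 1 | 1
0 | 1 | 0 | 0
1 | 0 | 0 | 0
1 | 1 | 0 | 0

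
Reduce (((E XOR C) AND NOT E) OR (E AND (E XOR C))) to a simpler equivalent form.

By distribution ((E AND v) OR (E AND NOT v) = E):
= (E XOR C)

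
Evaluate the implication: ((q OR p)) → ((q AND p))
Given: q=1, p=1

Antecedent ((q OR p)) = 1; consequent ((q AND p)) = 1.
1 → 1 = 1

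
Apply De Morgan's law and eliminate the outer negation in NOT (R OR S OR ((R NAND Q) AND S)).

NOT R AND NOT S AND NOT ((R NAND Q) AND S)
De Morgan's: NOT(OR of terms) = AND of negations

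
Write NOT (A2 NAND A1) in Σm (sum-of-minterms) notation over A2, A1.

Σm(3) = (A2 AND A1)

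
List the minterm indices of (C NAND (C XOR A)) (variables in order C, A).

Σm(0, 1, 3) = (NOT C AND NOT A) OR (NOT C AND A) OR (C AND A)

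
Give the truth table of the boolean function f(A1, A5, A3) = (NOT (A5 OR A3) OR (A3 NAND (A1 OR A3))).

A1 | A5 | A3 | Output
---------------------
0 | 0 | 0 | 1
0 | 0 | 1 | 0
0 | 1 | 0 | 1
0 | 1 | 1 | 0
1 | 0 | 0 | 1
1 | 0 | 1 | 0
1 | 1 | 0 | 1
1 | 1 | 1 | 0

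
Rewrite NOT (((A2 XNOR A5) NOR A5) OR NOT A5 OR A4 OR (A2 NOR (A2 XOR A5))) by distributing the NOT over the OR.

NOT ((A2 XNOR A5) NOR A5) AND A5 AND NOT A4 AND NOT (A2 NOR (A2 XOR A5))
De Morgan's: NOT(OR of terms) = AND of negations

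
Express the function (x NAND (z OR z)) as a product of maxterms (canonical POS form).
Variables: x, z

ΠM(3) = (NOT x OR NOT z)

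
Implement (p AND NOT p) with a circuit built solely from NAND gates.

((p NAND (p NAND p)) NAND (p NAND (p NAND p)))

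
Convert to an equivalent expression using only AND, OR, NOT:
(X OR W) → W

NOT (X OR W) OR W
(Implication elimination: A → B = NOT A OR B)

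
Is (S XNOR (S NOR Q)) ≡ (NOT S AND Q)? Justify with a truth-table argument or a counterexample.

Yes, they are equivalent — the two output columns agree on all 4 assignments:
S | Q | Expression 1 | Expression 2
-----------------------------------
0 | 0 | 0 | 0
0 | 1 | 1 | 1
1 | 0 | 0 | 0
1 | 1 | 0 | 0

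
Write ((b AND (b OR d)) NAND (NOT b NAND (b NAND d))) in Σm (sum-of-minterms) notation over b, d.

Σm(0, 1) = (NOT b AND NOT d) OR (NOT b AND d)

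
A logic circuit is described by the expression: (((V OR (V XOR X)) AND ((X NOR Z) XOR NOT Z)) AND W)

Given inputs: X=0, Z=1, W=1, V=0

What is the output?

Substituting: (((0 OR (0 XOR 0)) AND ((0 NOR 1) XOR NOT 1)) AND 1)
= 0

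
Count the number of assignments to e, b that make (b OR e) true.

Satisfying assignments: (0,1), (1,0), (1,1)
Count: 3 out of 4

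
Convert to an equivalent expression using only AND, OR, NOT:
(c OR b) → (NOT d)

NOT (c OR b) OR (NOT d)
(Implication elimination: A → B = NOT A OR B)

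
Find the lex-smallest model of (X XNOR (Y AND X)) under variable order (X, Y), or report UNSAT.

X=0, Y=0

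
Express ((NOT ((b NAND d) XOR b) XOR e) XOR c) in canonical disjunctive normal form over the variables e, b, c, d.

(NOT e AND NOT b AND c AND NOT d) OR (NOT e AND NOT b AND c AND d) OR (NOT e AND b AND NOT c AND NOT d) OR (NOT e AND b AND c AND d) OR (e AND NOT b AND NOT c AND NOT d) OR (e AND NOT b AND NOT c AND d) OR (e AND b AND NOT c AND d) OR (e AND b AND c AND NOT d)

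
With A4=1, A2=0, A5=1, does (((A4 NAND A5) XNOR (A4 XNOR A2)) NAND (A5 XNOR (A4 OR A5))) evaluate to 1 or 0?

Substituting: (((1 NAND 1) XNOR (1 XNOR 0)) NAND (1 XNOR (1 OR 1)))
= 0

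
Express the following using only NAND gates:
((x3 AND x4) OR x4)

((((x3 NAND x4) NAND (x3 NAND x4)) NAND ((x3 NAND x4) NAND (x3 NAND x4))) NAND (x4 NAND x4))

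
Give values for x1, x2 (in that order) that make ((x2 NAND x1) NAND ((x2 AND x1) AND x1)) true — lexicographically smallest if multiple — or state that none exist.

x1=0, x2=0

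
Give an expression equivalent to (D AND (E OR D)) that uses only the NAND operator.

((D NAND ((E NAND E) NAND (D NAND D))) NAND (D NAND ((E NAND E) NAND (D NAND D))))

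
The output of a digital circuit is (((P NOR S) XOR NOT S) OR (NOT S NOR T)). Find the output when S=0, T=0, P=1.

Substituting: (((1 NOR 0) XOR NOT 0) OR (NOT 0 NOR 0))
= 1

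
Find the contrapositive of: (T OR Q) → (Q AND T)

Contrapositive: NOT (Q AND T) → NOT (T OR Q)
Note: A statement and its contrapositive are logically equivalent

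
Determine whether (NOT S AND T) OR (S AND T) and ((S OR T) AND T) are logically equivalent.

Yes, they are equivalent — the two output columns agree on all 4 assignments:
S | T | Expression 1 | Expression 2
-----------------------------------
0 | 0 | 0 | 0
0 | 1 | 1 | 1
1 | 0 | 0 | 0
1 | 1 | 1 | 1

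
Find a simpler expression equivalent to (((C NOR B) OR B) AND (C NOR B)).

By absorption (E AND (E OR v) = E):
= (C NOR B)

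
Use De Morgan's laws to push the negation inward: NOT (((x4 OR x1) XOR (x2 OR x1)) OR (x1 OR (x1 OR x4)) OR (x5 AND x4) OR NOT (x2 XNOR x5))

NOT ((x4 OR x1) XOR (x2 OR x1)) AND NOT (x1 OR (x1 OR x4)) AND NOT (x5 AND x4) AND (x2 XNOR x5)
De Morgan's: NOT(OR of terms) = AND of negations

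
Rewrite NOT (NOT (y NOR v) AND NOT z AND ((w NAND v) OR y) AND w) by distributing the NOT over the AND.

(y NOR v) OR z OR NOT ((w NAND v) OR y) OR NOT w
De Morgan's: NOT(AND of terms) = OR of negations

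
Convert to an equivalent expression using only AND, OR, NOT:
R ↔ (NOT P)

(R AND (NOT P)) OR (NOT R AND P)
(Biconditional = both true or both false)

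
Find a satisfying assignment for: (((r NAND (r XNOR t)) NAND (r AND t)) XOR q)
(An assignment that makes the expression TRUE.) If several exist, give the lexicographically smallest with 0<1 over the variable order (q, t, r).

q=0, t=0, r=0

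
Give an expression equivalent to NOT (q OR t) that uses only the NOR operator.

(((q NOR t) NOR (q NOR t)) NOR ((q NOR t) NOR (q NOR t)))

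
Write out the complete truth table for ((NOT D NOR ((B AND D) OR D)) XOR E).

E | B | D | Output
------------------
0 | 0 | 0 | 0
0 | 0 | 1 | 0
0 | 1 | 0 | 0
0 | 1 | 1 | 0
1 | 0 | 0 | 1
1 | 0 | 1 | 1
1 | 1 | 0 | 1
1 | 1 | 1 | 1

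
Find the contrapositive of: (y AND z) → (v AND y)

Contrapositive: NOT (v AND y) → NOT (y AND z)
Note: A statement and its contrapositive are logically equivalent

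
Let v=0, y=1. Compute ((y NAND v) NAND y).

Substituting: ((1 NAND 0) NAND 1)
= 0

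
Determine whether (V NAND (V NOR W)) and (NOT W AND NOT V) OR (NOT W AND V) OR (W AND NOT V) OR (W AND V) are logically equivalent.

Yes, they are equivalent — the two output columns agree on all 4 assignments:
W | V | Expression 1 | Expression 2
-----------------------------------
0 | 0 | 1 | 1
0 | 1 | 1 | 1
1 | 0 | 1 | 1
1 | 1 | 1 | 1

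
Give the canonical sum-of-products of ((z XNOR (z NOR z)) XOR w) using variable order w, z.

Σm(2, 3) = (w AND NOT z) OR (w AND z)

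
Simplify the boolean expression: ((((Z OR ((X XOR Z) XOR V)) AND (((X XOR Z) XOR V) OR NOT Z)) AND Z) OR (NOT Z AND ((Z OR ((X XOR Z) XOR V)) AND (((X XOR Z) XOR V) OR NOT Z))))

By distribution ((E AND v) OR (E AND NOT v) = E) then distribution ((E OR v) AND (E OR NOT v) = E):
= ((X XOR Z) XOR V)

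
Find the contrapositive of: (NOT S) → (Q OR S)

Contrapositive: NOT (Q OR S) → S
Note: A statement and its contrapositive are logically equivalent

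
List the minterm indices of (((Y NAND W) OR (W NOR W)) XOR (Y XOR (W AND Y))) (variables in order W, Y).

Σm(0, 2) = (NOT W AND NOT Y) OR (W AND NOT Y)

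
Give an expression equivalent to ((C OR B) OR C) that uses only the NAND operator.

((((C NAND C) NAND (B NAND B)) NAND ((C NAND C) NAND (B NAND B))) NAND (C NAND C))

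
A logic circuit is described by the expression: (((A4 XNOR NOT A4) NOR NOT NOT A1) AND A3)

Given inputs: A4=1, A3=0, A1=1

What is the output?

Substituting: (((1 XNOR NOT 1) NOR NOT NOT 1) AND 0)
= 0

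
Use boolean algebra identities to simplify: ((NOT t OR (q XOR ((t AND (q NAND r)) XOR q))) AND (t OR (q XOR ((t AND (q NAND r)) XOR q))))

By distribution ((E OR v) AND (E OR NOT v) = E) then XOR self-cancellation ((E XOR v) XOR v = E):
= (t AND (q NAND r))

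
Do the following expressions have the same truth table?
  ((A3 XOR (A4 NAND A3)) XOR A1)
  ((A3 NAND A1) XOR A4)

No. Counterexample: with A1=0, A3=0, A4=1, Expression 1 = 1 but Expression 2 = 0.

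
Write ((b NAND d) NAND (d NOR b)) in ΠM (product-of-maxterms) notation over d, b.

ΠM(0) = (d OR b)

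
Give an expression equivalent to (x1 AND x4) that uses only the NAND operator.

((x1 NAND x4) NAND (x1 NAND x4))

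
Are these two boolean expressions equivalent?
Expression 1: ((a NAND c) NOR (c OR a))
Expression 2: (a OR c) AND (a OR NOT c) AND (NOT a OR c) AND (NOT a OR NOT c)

Yes, they are equivalent — the two output columns agree on all 4 assignments:
a | c | Expression 1 | Expression 2
-----------------------------------
0 | 0 | 0 | 0
0 | 1 | 0 | 0
1 | 0 | 0 | 0
1 | 1 | 0 | 0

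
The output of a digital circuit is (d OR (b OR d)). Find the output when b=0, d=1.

Substituting: (1 OR (0 OR 1))
= 1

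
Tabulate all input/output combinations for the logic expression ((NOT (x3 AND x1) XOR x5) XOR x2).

x3 | x5 | x2 | x1 | Output
--------------------------
0 | 0 | 0 | 0 | 1
0 | 0 | 0 | 1 | 1
0 | 0 | 1 | 0 | 0
0 | 0 | 1 | 1 | 0
0 | 1 | 0 | 0 | 0
0 | 1 | 0 | 1 | 0
0 | 1 | 1 | 0 | 1
0 | 1 | 1 | 1 | 1
1 | 0 | 0 | 0 | 1
1 | 0 | 0 | 1 | 0
1 | 0 | 1 | 0 | 0
1 | 0 | 1 | 1 | 1
1 | 1 | 0 | 0 | 0
1 | 1 | 0 | 1 | 1
1 | 1 | 1 | 0 | 1
1 | 1 | 1 | 1 | 0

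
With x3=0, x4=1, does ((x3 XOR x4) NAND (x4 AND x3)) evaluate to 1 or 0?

Substituting: ((0 XOR 1) NAND (1 AND 0))
= 1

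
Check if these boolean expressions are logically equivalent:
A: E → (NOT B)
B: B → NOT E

Yes, Contrapositive is always equivalent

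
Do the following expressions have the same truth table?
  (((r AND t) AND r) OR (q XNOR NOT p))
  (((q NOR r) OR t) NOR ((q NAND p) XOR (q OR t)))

No. Counterexample: with q=0, p=0, t=1, r=1, Expression 1 = 1 but Expression 2 = 0.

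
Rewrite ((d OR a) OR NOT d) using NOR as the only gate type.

((((d NOR a) NOR (d NOR a)) NOR (d NOR d)) NOR (((d NOR a) NOR (d NOR a)) NOR (d NOR d)))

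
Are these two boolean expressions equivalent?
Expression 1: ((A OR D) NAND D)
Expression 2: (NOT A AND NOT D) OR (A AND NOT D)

Yes, they are equivalent — the two output columns agree on all 4 assignments:
A | D | Expression 1 | Expression 2
-----------------------------------
0 | 0 | 1 | 1
0 | 1 | 0 | 0
1 | 0 | 1 | 1
1 | 1 | 0 | 0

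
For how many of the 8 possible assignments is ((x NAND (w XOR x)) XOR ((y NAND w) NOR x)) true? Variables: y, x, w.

Satisfying assignments: (0,0,0), (0,0,1), (0,1,1), (1,0,0), (1,1,1)
Count: 5 out of 8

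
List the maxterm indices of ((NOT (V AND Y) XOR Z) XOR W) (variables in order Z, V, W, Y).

ΠM(2, 3, 5, 6, 8, 9, 12, 15) = (Z OR V OR NOT W OR Y) AND (Z OR V OR NOT W OR NOT Y) AND (Z OR NOT V OR W OR NOT Y) AND (Z OR NOT V OR NOT W OR Y) AND (NOT Z OR V OR W OR Y) AND (NOT Z OR V OR W OR NOT Y) AND (NOT Z OR NOT V OR W OR Y) AND (NOT Z OR NOT V OR NOT W OR NOT Y)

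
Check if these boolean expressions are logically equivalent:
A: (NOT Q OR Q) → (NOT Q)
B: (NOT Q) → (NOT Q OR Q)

No, Converse is not equivalent to original (counterexample: Q=1, T=0)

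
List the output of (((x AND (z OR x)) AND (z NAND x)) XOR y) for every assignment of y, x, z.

y | x | z | Output
------------------
0 | 0 | 0 | 0
0 | 0 | 1 | 0
0 | 1 | 0 | 1
0 | 1 | 1 | 0
1 | 0 | 0 | 1
1 | 0 | 1 | 1
1 | 1 | 0 | 0
1 | 1 | 1 | 1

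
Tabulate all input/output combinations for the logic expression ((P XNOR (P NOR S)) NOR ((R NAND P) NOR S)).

R | S | P | Output
------------------
0 | 0 | 0 | 1
0 | 0 | 1 | 1
0 | 1 | 0 | 0
0 | 1 | 1 | 1
1 | 0 | 0 | 1
1 | 0 | 1 | 0
1 | 1 | 0 | 0
1 | 1 | 1 | 1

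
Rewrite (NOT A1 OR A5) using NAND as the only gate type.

(((A1 NAND A1) NAND (A1 NAND A1)) NAND (A5 NAND A5))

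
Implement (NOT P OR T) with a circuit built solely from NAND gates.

(((P NAND P) NAND (P NAND P)) NAND (T NAND T))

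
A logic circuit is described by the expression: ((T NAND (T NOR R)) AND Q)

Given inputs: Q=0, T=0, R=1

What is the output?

Substituting: ((0 NAND (0 NOR 1)) AND 0)
= 0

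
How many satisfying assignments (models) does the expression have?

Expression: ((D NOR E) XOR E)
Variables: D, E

Satisfying assignments: (0,0), (0,1), (1,1)
Count: 3 out of 4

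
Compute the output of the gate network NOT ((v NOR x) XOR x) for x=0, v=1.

Substituting: NOT ((1 NOR 0) XOR 0)
= 1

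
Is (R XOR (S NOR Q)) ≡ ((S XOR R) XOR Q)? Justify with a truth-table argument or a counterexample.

No. Counterexample: with R=0, S=0, Q=0, Expression 1 = 1 but Expression 2 = 0.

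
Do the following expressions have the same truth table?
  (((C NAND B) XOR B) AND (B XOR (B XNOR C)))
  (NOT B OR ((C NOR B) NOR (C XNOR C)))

No. Counterexample: with B=0, C=1, Expression 1 = 0 but Expression 2 = 1.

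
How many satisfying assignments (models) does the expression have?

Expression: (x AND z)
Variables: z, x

Satisfying assignments: (1,1)
Count: 1 out of 4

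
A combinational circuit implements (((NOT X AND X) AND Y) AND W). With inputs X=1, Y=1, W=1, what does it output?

Substituting: (((NOT 1 AND 1) AND 1) AND 1)
= 0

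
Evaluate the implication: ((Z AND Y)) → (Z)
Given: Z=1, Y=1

Antecedent ((Z AND Y)) = 1; consequent (Z) = 1.
1 → 1 = 1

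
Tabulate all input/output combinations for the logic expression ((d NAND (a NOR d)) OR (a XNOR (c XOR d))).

c | a | d | Output
------------------
0 | 0 | 0 | 1
0 | 0 | 1 | 1
0 | 1 | 0 | 1
0 | 1 | 1 | 1
1 | 0 | 0 | 1
1 | 0 | 1 | 1
1 | 1 | 0 | 1
1 | 1 | 1 | 1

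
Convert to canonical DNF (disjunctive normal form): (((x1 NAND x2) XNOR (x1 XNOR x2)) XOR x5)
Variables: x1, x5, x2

(NOT x1 AND NOT x5 AND NOT x2) OR (NOT x1 AND x5 AND x2) OR (x1 AND x5 AND NOT x2) OR (x1 AND x5 AND x2)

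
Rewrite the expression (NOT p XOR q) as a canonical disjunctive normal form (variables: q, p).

(NOT q AND NOT p) OR (q AND p)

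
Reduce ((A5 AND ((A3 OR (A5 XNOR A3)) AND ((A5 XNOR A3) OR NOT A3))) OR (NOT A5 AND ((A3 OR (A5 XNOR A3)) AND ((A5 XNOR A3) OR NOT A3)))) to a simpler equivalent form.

By distribution ((E AND v) OR (E AND NOT v) = E) then distribution ((E OR v) AND (E OR NOT v) = E):
= (A5 XNOR A3)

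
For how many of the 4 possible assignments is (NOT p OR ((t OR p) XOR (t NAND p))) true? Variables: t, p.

Satisfying assignments: (0,0), (1,0), (1,1)
Count: 3 out of 4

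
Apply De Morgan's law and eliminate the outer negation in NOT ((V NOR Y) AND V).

NOT (V NOR Y) OR NOT V
De Morgan's: NOT(AND of terms) = OR of negations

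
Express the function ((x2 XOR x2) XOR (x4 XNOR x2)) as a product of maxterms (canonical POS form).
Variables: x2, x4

ΠM(1, 2) = (x2 OR NOT x4) AND (NOT x2 OR x4)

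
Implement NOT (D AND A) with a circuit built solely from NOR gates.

(((D NOR D) NOR (A NOR A)) NOR ((D NOR D) NOR (A NOR A)))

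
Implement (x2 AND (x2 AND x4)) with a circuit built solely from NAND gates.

((x2 NAND ((x2 NAND x4) NAND (x2 NAND x4))) NAND (x2 NAND ((x2 NAND x4) NAND (x2 NAND x4))))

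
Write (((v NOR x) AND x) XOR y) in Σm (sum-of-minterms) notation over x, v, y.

Σm(1, 3, 5, 7) = (NOT x AND NOT v AND y) OR (NOT x AND v AND y) OR (x AND NOT v AND y) OR (x AND v AND y)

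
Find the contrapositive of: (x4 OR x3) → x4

Contrapositive: NOT x4 → NOT (x4 OR x3)
Note: A statement and its contrapositive are logically equivalent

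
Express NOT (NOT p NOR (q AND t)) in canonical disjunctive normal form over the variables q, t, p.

(NOT q AND NOT t AND NOT p) OR (NOT q AND t AND NOT p) OR (q AND NOT t AND NOT p) OR (q AND t AND NOT p) OR (q AND t AND p)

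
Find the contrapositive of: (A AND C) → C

Contrapositive: NOT C → NOT (A AND C)
Note: A statement and its contrapositive are logically equivalent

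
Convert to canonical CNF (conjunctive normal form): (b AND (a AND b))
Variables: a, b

(a OR b) AND (a OR NOT b) AND (NOT a OR b)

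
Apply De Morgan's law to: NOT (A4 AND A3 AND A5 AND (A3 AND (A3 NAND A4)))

NOT A4 OR NOT A3 OR NOT A5 OR NOT (A3 AND (A3 NAND A4))
De Morgan's: NOT(AND of terms) = OR of negations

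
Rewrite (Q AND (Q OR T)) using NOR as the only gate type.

((Q NOR Q) NOR (((Q NOR T) NOR (Q NOR T)) NOR ((Q NOR T) NOR (Q NOR T))))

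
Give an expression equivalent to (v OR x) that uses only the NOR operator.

((v NOR x) NOR (v NOR x))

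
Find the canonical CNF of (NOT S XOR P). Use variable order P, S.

(P OR NOT S) AND (NOT P OR S)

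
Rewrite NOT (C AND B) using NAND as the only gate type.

(((C NAND B) NAND (C NAND B)) NAND ((C NAND B) NAND (C NAND B)))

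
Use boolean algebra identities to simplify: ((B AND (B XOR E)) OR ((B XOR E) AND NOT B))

By distribution ((E AND v) OR (E AND NOT v) = E):
= (B XOR E)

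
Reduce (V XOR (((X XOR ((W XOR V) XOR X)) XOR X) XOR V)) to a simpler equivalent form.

By XOR self-cancellation ((E XOR v) XOR v = E) then XOR self-cancellation ((E XOR v) XOR v = E):
= ((W XOR V) XOR X)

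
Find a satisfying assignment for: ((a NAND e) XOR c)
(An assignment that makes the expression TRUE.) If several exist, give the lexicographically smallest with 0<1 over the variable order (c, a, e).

c=0, a=0, e=0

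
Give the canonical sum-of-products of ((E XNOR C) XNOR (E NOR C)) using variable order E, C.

Σm(0, 1, 2) = (NOT E AND NOT C) OR (NOT E AND C) OR (E AND NOT C)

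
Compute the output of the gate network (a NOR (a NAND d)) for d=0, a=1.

Substituting: (1 NOR (1 NAND 0))
= 0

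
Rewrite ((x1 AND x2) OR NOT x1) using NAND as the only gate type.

((((x1 NAND x2) NAND (x1 NAND x2)) NAND ((x1 NAND x2) NAND (x1 NAND x2))) NAND ((x1 NAND x1) NAND (x1 NAND x1)))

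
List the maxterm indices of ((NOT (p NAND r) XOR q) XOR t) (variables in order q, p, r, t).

ΠM(0, 2, 4, 7, 9, 11, 13, 14) = (q OR p OR r OR t) AND (q OR p OR NOT r OR t) AND (q OR NOT p OR r OR t) AND (q OR NOT p OR NOT r OR NOT t) AND (NOT q OR p OR r OR NOT t) AND (NOT q OR p OR NOT r OR NOT t) AND (NOT q OR NOT p OR r OR NOT t) AND (NOT q OR NOT p OR NOT r OR t)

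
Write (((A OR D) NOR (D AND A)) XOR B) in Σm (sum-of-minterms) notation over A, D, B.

Σm(0, 3, 5, 7) = (NOT A AND NOT D AND NOT B) OR (NOT A AND D AND B) OR (A AND NOT D AND B) OR (A AND D AND B)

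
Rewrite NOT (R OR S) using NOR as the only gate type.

(((R NOR S) NOR (R NOR S)) NOR ((R NOR S) NOR (R NOR S)))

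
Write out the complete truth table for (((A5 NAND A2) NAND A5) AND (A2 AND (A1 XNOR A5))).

A1 | A2 | A5 | Output
---------------------
0 | 0 | 0 | 0
0 | 0 | 1 | 0
0 | 1 | 0 | 1
0 | 1 | 1 | 0
1 | 0 | 0 | 0
1 | 0 | 1 | 0
1 | 1 | 0 | 0
1 | 1 | 1 | 1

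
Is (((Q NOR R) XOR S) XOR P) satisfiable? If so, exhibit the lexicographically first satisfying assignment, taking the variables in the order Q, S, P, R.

Q=0, S=0, P=0, R=0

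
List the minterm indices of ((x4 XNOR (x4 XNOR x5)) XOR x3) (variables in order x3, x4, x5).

Σm(1, 3, 4, 6) = (NOT x3 AND NOT x4 AND x5) OR (NOT x3 AND x4 AND x5) OR (x3 AND NOT x4 AND NOT x5) OR (x3 AND x4 AND NOT x5)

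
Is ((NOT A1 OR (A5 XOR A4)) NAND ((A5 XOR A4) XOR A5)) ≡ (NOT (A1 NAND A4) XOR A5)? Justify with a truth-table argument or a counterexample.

No. Counterexample: with A1=0, A5=0, A4=0, Expression 1 = 1 but Expression 2 = 0.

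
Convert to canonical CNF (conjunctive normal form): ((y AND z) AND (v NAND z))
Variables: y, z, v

(y OR z OR v) AND (y OR z OR NOT v) AND (y OR NOT z OR v) AND (y OR NOT z OR NOT v) AND (NOT y OR z OR v) AND (NOT y OR z OR NOT v) AND (NOT y OR NOT z OR NOT v)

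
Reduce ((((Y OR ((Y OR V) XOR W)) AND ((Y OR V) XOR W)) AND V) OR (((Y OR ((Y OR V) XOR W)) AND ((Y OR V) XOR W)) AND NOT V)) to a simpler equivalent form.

By distribution ((E AND v) OR (E AND NOT v) = E) then absorption (E AND (E OR v) = E):
= ((Y OR V) XOR W)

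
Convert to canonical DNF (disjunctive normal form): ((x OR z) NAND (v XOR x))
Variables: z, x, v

(NOT z AND NOT x AND NOT v) OR (NOT z AND NOT x AND v) OR (NOT z AND x AND v) OR (z AND NOT x AND NOT v) OR (z AND x AND v)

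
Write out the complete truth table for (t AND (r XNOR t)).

r | t | Output
--------------
0 | 0 | 0
0 | 1 | 0
1 | 0 | 0
1 | 1 | 1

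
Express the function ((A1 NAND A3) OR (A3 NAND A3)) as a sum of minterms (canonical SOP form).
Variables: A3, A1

Σm(0, 1, 2) = (NOT A3 AND NOT A1) OR (NOT A3 AND A1) OR (A3 AND NOT A1)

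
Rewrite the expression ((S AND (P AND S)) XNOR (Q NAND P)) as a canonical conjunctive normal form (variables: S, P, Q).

(S OR P OR Q) AND (S OR P OR NOT Q) AND (S OR NOT P OR Q) AND (NOT S OR P OR Q) AND (NOT S OR P OR NOT Q) AND (NOT S OR NOT P OR NOT Q)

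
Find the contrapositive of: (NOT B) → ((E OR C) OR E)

Contrapositive: NOT ((E OR C) OR E) → B
Note: A statement and its contrapositive are logically equivalent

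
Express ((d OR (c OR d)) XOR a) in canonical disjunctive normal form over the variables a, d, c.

(NOT a AND NOT d AND c) OR (NOT a AND d AND NOT c) OR (NOT a AND d AND c) OR (a AND NOT d AND NOT c)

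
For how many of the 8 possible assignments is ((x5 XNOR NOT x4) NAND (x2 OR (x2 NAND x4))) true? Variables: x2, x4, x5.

Satisfying assignments: (0,0,0), (0,1,1), (1,0,0), (1,1,1)
Count: 4 out of 8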